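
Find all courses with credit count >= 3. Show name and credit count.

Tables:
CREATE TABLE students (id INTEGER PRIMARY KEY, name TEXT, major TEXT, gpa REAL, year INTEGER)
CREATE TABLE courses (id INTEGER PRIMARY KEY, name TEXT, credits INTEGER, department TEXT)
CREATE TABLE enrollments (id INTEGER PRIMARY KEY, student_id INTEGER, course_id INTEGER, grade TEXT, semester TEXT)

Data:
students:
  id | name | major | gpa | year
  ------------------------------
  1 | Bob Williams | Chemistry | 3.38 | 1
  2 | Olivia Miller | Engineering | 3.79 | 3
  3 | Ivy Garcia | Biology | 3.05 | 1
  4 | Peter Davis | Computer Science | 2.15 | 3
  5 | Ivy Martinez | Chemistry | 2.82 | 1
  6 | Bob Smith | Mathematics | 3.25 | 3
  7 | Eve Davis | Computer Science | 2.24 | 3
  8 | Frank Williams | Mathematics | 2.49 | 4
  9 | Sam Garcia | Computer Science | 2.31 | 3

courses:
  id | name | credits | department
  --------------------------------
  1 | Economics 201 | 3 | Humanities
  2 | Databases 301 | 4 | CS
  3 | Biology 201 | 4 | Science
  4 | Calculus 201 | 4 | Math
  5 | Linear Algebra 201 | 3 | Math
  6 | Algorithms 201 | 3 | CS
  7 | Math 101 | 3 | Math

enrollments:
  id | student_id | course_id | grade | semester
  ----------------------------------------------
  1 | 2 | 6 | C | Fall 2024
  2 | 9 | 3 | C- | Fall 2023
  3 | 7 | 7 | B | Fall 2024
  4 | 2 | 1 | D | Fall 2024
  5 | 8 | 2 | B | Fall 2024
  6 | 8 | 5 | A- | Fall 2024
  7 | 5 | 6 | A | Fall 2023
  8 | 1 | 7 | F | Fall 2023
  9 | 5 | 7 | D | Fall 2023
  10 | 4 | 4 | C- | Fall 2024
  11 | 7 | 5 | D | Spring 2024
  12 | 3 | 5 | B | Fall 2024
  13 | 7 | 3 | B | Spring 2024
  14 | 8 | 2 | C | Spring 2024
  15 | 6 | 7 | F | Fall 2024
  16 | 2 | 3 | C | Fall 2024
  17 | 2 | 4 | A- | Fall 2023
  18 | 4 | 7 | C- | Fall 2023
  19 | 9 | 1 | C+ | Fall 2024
SELECT name, credits FROM courses WHERE credits >= 3

Execution result:
name | credits
Economics 201 | 3
Databases 301 | 4
Biology 201 | 4
Calculus 201 | 4
Linear Algebra 201 | 3
Algorithms 201 | 3
Math 101 | 3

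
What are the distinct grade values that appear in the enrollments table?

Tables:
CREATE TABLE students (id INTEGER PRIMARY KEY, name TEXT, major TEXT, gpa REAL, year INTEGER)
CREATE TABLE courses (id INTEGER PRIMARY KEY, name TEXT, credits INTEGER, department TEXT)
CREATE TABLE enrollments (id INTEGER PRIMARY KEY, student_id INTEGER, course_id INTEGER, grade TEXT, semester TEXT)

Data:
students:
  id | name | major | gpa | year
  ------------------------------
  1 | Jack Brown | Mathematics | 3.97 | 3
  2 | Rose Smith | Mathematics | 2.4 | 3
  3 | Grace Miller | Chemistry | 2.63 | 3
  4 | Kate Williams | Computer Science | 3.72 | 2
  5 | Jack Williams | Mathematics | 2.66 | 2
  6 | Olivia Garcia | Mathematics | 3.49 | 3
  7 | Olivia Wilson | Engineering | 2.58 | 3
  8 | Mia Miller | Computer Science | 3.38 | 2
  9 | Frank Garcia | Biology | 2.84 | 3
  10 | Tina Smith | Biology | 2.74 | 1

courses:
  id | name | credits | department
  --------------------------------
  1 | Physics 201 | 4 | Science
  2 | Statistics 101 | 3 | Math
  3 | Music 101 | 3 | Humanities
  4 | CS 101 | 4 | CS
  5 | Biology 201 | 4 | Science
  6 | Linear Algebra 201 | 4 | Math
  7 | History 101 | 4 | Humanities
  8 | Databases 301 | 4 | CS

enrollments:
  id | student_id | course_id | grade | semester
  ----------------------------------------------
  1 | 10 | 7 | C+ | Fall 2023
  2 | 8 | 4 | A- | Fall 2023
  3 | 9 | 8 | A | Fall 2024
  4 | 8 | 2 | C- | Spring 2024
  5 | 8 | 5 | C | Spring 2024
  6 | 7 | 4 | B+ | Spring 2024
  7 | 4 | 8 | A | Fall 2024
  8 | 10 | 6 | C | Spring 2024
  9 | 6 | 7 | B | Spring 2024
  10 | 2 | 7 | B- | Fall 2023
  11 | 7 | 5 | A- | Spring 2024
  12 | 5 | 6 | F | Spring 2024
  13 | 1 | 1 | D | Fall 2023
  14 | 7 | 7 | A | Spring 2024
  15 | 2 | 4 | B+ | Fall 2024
SELECT DISTINCT grade FROM enrollments

Execution result:
grade
C+
A-
A
C-
C
B+
B
B-
F
D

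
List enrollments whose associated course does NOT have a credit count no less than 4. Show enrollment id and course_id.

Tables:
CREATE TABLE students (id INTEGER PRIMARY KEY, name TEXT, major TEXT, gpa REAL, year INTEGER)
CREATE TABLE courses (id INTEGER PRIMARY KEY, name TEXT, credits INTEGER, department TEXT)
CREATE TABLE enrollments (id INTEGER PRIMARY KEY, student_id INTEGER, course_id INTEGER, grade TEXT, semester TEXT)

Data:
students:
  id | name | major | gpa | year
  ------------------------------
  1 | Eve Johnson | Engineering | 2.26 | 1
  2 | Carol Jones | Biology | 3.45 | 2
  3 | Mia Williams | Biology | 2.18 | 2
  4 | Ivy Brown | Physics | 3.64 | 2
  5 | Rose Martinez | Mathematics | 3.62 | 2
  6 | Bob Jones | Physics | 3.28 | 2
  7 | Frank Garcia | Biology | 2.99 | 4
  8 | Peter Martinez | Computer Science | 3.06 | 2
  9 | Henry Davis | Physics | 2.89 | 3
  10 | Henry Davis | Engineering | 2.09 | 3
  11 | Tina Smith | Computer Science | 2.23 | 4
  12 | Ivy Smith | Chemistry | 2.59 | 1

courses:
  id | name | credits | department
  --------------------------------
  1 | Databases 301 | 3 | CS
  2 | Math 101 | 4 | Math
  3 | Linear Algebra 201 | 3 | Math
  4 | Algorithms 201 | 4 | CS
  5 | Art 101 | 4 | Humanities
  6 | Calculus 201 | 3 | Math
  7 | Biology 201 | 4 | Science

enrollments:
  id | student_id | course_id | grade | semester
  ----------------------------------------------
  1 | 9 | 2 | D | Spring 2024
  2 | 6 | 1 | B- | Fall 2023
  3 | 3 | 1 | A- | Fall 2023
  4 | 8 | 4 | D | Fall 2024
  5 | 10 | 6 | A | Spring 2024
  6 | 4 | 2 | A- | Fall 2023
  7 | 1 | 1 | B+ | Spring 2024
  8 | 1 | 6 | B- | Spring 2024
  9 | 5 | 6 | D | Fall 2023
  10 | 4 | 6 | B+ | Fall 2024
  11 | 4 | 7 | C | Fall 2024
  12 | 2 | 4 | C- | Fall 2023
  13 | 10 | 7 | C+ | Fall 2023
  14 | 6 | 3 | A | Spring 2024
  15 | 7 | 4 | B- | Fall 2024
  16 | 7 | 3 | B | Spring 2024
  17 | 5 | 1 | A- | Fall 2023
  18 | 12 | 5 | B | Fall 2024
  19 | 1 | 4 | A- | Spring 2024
SELECT id, course_id FROM enrollments WHERE course_id NOT IN (SELECT id FROM courses WHERE credits >= 4)

Execution result:
id | course_id
2 | 1
3 | 1
5 | 6
7 | 1
8 | 6
9 | 6
10 | 6
14 | 3
16 | 3
17 | 1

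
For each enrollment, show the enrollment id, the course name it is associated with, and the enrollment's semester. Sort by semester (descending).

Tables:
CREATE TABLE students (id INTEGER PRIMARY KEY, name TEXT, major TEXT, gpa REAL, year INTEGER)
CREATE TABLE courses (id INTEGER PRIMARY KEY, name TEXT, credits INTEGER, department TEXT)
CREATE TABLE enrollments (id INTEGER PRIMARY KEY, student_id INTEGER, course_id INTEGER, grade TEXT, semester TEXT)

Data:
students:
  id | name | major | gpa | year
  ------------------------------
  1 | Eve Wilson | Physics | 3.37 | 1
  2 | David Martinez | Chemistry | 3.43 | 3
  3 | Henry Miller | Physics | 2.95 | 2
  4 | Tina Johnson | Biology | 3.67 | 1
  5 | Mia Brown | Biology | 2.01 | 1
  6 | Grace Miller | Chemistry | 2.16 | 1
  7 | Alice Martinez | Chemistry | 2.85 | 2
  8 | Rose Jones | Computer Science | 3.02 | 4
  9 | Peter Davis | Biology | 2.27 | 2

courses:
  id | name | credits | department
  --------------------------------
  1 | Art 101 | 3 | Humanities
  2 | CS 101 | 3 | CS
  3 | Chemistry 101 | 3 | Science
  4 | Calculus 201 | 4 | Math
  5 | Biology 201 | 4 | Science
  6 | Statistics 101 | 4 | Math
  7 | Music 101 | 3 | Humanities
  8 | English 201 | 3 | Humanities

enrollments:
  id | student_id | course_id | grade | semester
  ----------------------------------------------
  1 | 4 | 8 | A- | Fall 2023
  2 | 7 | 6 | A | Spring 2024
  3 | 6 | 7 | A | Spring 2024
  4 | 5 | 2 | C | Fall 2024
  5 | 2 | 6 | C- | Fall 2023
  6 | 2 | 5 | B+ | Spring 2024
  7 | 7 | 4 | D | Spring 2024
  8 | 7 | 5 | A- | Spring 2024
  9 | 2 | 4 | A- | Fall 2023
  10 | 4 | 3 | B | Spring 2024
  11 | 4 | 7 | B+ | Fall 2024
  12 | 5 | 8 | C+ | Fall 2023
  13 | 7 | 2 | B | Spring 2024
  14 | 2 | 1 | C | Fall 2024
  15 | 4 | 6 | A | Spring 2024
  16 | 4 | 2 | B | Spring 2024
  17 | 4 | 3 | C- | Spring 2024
SELECT c.id, p.name AS course, c.semester FROM enrollments c JOIN courses p ON c.course_id = p.id ORDER BY c.semester DESC

Execution result:
id | course | semester
2 | Statistics 101 | Spring 2024
3 | Music 101 | Spring 2024
6 | Biology 201 | Spring 2024
7 | Calculus 201 | Spring 2024
8 | Biology 201 | Spring 2024
10 | Chemistry 101 | Spring 2024
13 | CS 101 | Spring 2024
15 | Statistics 101 | Spring 2024
16 | CS 101 | Spring 2024
17 | Chemistry 101 | Spring 2024
4 | CS 101 | Fall 2024
11 | Music 101 | Fall 2024
14 | Art 101 | Fall 2024
1 | English 201 | Fall 2023
5 | Statistics 101 | Fall 2023
9 | Calculus 201 | Fall 2023
12 | English 201 | Fall 2023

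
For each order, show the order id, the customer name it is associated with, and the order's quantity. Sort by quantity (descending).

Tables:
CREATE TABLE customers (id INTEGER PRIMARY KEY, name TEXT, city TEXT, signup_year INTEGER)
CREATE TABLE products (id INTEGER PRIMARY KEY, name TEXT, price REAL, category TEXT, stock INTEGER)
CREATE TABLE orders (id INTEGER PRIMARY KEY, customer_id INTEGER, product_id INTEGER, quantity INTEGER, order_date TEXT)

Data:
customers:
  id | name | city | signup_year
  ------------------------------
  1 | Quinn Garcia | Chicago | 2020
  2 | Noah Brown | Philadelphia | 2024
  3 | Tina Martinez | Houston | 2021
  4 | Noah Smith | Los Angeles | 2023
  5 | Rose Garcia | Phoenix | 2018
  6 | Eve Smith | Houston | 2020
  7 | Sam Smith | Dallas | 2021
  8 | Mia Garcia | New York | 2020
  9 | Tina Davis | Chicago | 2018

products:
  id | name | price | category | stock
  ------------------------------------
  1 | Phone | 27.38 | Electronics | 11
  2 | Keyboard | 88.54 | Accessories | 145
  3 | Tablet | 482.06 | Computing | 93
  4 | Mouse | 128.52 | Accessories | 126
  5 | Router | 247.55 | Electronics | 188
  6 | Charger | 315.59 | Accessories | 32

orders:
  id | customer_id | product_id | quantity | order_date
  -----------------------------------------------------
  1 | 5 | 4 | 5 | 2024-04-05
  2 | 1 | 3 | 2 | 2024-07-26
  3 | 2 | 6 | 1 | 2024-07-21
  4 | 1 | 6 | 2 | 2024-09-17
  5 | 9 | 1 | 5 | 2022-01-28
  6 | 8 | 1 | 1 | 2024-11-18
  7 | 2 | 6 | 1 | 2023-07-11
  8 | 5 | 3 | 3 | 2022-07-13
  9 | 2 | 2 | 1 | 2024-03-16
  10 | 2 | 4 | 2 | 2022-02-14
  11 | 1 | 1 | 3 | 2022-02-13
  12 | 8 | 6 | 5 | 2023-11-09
SELECT c.id, p.name AS customer, c.quantity FROM orders c JOIN customers p ON c.customer_id = p.id ORDER BY c.quantity DESC

Execution result:
id | customer | quantity
1 | Rose Garcia | 5
5 | Tina Davis | 5
12 | Mia Garcia | 5
8 | Rose Garcia | 3
11 | Quinn Garcia | 3
2 | Quinn Garcia | 2
4 | Quinn Garcia | 2
10 | Noah Brown | 2
3 | Noah Brown | 1
6 | Mia Garcia | 1
7 | Noah Brown | 1
9 | Noah Brown | 1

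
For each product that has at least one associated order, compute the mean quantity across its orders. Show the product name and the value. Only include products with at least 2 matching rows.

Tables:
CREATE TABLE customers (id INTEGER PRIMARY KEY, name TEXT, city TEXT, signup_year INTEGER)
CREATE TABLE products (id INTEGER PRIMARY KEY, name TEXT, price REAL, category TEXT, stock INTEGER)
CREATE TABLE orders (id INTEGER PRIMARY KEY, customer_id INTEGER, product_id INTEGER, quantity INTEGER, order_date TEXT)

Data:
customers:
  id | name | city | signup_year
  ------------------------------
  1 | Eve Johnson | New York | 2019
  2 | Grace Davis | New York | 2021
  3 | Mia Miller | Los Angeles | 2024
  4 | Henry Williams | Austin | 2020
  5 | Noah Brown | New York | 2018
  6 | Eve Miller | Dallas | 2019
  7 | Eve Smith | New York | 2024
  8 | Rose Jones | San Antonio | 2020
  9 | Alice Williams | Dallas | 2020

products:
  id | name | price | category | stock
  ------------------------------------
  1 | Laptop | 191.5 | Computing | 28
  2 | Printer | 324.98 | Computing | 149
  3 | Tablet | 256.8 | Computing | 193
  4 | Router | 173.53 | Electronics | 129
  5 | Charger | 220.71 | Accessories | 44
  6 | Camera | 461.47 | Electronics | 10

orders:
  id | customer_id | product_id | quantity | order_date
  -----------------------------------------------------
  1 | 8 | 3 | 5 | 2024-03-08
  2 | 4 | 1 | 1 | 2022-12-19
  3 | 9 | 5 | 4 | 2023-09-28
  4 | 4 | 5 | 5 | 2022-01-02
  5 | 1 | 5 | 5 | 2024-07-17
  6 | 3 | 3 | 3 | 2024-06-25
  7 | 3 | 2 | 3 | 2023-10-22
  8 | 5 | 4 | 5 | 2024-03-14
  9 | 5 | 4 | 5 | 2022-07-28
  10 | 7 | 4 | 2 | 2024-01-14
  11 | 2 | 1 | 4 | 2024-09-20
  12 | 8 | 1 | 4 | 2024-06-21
SELECT p.name, AVG(c.quantity) AS avg_quantity FROM orders c JOIN products p ON c.product_id = p.id GROUP BY p.id, p.name HAVING COUNT(*) >= 2

Execution result:
name | avg_quantity
Laptop | 3.00
Tablet | 4.00
Router | 4.00
Charger | 4.67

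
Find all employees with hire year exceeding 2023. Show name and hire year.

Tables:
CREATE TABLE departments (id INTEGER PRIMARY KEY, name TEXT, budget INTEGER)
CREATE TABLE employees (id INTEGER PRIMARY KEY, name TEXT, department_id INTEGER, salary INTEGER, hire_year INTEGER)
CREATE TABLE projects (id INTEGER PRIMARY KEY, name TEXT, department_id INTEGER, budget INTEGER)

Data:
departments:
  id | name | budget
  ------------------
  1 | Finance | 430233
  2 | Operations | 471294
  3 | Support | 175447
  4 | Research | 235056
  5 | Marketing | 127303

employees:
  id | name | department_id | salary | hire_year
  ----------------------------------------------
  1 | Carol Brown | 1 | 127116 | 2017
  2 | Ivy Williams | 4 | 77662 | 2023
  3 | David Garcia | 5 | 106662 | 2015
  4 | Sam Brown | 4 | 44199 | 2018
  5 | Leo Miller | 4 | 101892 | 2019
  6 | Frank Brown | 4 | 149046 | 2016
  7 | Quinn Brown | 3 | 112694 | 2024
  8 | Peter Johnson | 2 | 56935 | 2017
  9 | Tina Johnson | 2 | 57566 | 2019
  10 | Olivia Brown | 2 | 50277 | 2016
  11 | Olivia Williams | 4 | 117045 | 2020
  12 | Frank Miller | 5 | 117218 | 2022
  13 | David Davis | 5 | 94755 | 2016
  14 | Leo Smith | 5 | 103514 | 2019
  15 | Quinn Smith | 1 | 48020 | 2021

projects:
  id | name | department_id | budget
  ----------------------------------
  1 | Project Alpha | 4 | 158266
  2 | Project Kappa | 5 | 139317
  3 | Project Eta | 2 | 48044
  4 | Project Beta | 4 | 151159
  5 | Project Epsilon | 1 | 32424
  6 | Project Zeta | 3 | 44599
SELECT name, hire_year FROM employees WHERE hire_year > 2023

Execution result:
name | hire_year
Quinn Brown | 2024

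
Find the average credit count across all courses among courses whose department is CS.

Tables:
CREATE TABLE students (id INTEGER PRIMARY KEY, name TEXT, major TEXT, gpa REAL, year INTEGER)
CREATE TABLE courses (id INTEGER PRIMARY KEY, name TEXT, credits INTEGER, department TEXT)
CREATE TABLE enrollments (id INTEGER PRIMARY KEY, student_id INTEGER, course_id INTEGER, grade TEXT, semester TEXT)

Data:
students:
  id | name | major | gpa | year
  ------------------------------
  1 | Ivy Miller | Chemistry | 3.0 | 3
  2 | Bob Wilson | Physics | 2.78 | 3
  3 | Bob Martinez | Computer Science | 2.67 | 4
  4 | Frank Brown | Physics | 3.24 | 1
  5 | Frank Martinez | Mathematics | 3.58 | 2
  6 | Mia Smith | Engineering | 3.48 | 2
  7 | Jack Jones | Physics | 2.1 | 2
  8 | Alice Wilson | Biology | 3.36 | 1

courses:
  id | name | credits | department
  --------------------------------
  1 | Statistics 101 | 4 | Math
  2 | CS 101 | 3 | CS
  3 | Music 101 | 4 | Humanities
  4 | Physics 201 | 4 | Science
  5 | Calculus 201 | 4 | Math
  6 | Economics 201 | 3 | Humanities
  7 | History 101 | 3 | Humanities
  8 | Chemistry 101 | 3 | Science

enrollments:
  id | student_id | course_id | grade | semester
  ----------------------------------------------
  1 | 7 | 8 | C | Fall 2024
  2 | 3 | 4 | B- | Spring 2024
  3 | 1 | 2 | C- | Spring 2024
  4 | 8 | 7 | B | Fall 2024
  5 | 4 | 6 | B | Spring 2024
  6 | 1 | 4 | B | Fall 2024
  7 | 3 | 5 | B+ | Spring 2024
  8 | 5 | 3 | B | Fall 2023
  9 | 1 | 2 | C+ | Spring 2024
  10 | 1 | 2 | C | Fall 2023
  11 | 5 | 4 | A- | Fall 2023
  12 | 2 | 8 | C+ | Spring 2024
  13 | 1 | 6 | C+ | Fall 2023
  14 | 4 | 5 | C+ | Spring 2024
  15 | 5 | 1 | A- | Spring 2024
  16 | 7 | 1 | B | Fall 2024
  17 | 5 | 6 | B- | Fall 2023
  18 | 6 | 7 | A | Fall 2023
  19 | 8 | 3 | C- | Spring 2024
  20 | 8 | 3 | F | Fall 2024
SELECT AVG(credits) FROM courses WHERE department = 'CS'

Execution result:
3.00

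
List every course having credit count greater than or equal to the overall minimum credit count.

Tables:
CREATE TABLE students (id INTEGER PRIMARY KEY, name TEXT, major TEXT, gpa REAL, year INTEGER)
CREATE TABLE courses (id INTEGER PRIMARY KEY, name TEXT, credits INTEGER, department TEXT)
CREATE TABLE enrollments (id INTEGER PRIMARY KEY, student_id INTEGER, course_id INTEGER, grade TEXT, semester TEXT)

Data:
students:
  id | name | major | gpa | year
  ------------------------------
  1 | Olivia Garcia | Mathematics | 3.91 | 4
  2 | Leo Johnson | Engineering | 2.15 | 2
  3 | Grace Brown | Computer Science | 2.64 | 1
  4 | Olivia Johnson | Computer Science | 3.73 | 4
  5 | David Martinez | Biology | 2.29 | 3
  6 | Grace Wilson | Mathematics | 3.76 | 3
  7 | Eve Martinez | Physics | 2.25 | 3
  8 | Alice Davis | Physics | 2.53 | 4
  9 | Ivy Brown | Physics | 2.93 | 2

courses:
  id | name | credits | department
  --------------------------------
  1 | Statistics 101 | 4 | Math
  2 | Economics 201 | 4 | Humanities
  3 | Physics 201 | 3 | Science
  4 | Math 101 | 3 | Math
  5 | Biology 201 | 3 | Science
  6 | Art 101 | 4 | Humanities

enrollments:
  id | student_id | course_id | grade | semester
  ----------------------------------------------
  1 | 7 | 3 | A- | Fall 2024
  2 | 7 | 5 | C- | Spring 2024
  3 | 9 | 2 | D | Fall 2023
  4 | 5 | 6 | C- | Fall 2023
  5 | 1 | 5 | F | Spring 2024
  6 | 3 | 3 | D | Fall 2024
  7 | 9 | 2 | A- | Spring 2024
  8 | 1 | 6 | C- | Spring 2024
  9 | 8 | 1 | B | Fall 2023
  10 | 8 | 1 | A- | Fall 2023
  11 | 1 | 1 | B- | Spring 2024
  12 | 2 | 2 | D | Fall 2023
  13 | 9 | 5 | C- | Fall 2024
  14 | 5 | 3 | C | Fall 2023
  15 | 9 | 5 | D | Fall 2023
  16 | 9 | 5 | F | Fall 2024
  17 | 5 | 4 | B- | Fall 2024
SELECT name, credits FROM courses WHERE credits >= (SELECT MIN(credits) FROM courses)

Execution result:
name | credits
Statistics 101 | 4
Economics 201 | 4
Physics 201 | 3
Math 101 | 3
Biology 201 | 3
Art 101 | 4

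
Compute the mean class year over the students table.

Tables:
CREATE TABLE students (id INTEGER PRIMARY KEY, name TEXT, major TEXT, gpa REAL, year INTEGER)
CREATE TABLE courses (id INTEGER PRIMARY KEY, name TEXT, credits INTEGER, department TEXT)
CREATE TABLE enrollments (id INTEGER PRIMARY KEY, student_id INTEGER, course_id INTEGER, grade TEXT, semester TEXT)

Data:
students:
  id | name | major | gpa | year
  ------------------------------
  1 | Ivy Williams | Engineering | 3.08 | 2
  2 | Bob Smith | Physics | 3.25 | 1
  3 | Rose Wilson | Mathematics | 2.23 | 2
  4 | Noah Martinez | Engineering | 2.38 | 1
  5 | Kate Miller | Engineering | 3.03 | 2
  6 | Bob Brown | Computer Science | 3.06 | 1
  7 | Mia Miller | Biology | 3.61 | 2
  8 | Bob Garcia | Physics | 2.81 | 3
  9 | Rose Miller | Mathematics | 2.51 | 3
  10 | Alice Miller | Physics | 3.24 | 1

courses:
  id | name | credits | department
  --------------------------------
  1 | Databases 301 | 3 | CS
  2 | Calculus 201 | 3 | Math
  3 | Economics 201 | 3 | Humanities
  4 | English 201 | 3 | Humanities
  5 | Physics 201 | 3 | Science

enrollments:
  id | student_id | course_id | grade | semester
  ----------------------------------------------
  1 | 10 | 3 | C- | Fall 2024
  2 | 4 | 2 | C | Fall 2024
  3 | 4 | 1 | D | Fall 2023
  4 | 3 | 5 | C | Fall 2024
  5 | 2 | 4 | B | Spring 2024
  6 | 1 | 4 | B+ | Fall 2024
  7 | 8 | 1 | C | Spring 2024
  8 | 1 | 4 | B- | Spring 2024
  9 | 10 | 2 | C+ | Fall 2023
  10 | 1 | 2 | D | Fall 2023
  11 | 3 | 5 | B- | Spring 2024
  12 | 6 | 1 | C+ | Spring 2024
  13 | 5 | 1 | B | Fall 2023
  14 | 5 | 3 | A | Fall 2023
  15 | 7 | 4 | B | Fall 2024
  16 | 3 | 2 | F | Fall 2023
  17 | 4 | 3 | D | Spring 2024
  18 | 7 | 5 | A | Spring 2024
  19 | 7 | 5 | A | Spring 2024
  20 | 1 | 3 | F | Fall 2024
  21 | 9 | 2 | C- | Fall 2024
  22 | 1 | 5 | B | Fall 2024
SELECT AVG(year) FROM students

Execution result:
1.80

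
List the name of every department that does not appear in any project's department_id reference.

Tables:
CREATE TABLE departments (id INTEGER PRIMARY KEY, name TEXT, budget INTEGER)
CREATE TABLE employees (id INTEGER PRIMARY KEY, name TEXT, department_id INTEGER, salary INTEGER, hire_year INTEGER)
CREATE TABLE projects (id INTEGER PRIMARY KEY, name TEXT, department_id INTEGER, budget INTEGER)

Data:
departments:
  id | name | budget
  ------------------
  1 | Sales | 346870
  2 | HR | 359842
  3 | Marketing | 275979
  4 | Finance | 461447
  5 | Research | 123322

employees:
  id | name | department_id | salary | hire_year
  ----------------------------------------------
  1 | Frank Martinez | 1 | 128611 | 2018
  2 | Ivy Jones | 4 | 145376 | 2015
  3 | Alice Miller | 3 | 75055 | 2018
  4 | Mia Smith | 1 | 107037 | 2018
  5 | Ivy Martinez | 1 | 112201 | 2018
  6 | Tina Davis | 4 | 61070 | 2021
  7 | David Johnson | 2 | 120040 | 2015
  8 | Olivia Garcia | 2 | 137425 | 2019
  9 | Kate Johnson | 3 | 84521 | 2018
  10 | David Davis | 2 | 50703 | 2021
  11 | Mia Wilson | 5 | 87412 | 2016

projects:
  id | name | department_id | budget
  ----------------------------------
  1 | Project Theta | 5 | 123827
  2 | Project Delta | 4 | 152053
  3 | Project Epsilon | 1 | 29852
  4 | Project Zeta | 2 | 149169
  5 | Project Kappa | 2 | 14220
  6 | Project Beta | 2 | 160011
SELECT p.name FROM departments p LEFT JOIN projects c ON c.department_id = p.id WHERE c.id IS NULL

Execution result:
Marketing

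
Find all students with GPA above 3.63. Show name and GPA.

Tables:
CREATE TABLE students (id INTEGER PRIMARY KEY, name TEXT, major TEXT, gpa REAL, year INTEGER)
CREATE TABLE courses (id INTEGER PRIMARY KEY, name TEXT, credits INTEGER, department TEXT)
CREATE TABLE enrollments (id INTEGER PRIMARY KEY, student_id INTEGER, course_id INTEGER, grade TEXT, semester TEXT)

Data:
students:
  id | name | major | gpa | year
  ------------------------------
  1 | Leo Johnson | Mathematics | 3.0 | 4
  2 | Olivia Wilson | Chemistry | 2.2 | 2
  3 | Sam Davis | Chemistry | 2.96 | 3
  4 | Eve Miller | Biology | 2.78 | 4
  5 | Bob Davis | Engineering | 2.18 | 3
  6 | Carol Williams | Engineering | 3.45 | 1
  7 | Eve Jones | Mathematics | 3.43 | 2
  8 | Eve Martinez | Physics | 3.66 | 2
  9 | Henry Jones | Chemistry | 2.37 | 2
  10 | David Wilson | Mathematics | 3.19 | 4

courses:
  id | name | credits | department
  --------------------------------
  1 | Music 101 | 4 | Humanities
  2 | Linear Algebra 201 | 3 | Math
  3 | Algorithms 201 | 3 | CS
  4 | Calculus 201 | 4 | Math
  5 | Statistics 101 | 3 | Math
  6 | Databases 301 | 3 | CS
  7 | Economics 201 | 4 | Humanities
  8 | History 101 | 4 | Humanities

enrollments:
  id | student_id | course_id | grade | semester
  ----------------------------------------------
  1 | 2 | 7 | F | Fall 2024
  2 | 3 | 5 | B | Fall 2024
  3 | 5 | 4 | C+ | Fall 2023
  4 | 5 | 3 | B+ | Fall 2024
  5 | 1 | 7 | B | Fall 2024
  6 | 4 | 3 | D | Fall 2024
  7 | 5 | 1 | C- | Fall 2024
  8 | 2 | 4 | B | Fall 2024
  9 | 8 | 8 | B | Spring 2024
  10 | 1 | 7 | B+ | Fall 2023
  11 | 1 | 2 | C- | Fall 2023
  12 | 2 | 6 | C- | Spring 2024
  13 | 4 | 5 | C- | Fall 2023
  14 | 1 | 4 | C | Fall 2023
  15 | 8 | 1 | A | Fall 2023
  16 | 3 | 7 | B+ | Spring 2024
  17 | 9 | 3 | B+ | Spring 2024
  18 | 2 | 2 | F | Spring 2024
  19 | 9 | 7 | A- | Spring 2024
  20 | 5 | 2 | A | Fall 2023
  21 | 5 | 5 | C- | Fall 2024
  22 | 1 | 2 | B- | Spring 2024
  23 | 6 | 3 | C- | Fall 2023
SELECT name, gpa FROM students WHERE gpa > 3.63

Execution result:
name | gpa
Eve Martinez | 3.66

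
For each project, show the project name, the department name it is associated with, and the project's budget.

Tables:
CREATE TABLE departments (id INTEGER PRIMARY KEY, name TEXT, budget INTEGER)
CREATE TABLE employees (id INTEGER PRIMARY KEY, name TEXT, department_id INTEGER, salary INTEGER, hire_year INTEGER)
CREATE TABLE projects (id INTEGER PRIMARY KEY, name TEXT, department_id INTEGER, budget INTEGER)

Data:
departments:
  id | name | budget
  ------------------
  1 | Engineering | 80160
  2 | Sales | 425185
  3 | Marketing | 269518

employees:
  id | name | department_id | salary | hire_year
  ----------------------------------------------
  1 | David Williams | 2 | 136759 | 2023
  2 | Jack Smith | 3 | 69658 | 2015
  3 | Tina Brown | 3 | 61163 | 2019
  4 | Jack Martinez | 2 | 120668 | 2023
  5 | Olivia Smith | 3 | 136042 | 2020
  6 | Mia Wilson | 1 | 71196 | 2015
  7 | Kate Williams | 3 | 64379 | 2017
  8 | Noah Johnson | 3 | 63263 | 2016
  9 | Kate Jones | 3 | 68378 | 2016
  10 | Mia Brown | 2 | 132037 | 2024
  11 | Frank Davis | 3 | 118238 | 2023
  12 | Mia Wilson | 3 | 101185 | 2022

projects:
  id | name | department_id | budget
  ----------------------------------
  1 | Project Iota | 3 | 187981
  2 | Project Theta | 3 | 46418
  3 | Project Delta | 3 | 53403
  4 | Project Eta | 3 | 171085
SELECT c.name, p.name AS department, c.budget FROM projects c JOIN departments p ON c.department_id = p.id

Execution result:
name | department | budget
Project Iota | Marketing | 187981
Project Theta | Marketing | 46418
Project Delta | Marketing | 53403
Project Eta | Marketing | 171085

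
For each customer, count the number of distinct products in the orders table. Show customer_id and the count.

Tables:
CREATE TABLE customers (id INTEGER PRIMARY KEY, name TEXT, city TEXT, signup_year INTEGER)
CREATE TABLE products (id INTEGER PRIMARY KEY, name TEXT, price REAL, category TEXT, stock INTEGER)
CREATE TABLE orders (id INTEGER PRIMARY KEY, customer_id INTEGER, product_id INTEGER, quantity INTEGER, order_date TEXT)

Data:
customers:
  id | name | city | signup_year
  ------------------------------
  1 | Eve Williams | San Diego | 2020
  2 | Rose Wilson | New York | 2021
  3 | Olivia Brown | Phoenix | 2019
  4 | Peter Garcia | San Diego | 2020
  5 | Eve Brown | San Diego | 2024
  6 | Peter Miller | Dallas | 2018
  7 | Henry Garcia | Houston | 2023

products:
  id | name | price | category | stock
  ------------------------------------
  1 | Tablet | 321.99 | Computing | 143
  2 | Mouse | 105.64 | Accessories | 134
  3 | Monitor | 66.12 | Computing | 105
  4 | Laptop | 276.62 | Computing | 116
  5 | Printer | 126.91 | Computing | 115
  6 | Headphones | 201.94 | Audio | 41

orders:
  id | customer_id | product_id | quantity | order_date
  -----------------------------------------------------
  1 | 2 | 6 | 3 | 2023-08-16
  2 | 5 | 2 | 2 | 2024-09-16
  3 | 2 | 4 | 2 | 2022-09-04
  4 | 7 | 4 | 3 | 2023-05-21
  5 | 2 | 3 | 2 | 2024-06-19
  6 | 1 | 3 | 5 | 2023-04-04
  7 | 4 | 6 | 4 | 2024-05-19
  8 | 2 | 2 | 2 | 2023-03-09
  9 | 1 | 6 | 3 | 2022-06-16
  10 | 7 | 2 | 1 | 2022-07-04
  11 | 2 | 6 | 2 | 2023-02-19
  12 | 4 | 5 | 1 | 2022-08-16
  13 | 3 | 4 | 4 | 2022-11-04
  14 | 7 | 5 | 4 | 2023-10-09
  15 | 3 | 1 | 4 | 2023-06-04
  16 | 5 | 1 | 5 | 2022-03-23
SELECT customer_id, COUNT(DISTINCT product_id) AS distinct_product_count FROM orders GROUP BY customer_id

Execution result:
customer_id | distinct_product_count
1 | 2
2 | 4
3 | 2
4 | 2
5 | 2
7 | 3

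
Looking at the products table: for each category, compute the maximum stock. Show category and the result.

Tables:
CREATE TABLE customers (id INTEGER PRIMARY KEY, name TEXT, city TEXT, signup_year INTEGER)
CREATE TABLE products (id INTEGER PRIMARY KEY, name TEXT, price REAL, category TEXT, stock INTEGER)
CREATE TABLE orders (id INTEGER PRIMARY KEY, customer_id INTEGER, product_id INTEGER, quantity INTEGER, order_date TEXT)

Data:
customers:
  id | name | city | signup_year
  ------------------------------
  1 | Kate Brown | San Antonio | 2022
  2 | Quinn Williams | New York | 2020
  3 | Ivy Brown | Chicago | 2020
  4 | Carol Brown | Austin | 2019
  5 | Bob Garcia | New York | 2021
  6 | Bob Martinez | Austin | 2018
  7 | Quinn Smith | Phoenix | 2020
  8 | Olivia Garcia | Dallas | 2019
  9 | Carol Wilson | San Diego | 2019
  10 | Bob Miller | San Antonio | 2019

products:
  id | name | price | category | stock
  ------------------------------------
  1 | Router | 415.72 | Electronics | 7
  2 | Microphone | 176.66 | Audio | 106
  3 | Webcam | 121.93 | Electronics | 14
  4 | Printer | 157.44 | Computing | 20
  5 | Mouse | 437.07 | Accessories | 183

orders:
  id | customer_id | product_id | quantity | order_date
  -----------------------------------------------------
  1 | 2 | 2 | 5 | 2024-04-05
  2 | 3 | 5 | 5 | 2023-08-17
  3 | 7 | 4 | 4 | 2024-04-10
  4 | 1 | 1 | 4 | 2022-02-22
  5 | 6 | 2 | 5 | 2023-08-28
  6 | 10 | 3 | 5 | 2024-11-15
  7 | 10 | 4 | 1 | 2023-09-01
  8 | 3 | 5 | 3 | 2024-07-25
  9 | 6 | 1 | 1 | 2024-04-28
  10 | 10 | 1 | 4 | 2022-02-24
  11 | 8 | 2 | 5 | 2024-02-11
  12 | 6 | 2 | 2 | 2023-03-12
SELECT category, MAX(stock) AS max_stock FROM products GROUP BY category

Execution result:
category | max_stock
Accessories | 183
Audio | 106
Computing | 20
Electronics | 14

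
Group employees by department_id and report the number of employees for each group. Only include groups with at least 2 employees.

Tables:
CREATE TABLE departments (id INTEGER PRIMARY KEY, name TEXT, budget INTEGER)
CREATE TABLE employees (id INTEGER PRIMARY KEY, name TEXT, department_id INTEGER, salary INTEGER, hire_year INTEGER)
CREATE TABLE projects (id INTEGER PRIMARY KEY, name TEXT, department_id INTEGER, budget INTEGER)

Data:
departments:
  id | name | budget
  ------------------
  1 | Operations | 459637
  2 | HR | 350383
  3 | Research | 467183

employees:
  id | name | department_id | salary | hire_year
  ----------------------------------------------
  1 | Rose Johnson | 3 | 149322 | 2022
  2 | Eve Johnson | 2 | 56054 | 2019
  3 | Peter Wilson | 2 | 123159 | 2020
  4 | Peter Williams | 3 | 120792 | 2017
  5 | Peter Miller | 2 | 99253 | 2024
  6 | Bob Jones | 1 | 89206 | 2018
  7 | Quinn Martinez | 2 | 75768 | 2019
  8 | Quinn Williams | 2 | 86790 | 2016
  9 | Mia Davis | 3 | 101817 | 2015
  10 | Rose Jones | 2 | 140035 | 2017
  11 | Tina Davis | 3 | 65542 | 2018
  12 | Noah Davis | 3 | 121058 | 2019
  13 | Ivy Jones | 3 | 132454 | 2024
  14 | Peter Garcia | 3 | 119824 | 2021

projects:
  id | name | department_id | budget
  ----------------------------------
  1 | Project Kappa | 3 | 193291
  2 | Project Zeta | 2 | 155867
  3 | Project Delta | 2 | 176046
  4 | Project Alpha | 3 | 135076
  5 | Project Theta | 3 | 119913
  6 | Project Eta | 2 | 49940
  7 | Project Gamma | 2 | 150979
SELECT department_id, COUNT(*) AS n FROM employees GROUP BY department_id HAVING COUNT(*) >= 2

Execution result:
department_id | n
2 | 6
3 | 7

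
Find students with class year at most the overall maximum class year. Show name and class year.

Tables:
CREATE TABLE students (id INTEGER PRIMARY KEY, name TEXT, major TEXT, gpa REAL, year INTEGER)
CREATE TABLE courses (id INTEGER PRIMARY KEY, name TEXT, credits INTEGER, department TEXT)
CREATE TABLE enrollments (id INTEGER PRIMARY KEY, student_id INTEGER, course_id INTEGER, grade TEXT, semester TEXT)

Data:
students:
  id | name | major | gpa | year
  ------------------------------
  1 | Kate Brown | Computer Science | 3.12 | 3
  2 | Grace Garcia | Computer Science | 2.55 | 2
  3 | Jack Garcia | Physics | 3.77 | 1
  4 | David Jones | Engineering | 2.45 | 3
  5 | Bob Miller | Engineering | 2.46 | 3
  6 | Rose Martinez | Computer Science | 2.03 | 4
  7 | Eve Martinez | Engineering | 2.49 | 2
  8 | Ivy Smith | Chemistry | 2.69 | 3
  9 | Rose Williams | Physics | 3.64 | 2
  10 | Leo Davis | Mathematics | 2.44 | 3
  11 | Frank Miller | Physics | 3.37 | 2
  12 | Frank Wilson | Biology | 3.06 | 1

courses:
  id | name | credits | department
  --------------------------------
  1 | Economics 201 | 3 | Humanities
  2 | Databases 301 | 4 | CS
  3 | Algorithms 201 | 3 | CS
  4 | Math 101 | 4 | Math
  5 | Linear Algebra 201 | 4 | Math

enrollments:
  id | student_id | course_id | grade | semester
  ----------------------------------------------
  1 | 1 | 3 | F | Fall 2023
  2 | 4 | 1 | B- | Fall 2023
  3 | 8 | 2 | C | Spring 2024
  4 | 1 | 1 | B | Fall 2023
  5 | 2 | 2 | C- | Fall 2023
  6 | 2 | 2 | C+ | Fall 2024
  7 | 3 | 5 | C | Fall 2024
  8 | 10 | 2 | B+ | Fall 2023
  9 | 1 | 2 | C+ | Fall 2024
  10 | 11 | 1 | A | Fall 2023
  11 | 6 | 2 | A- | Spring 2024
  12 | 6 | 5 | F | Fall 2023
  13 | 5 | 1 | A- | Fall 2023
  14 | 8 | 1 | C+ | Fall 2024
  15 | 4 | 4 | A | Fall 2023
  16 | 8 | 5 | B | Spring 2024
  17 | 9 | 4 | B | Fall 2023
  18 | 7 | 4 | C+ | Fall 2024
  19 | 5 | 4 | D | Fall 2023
SELECT name, year FROM students WHERE year <= (SELECT MAX(year) FROM students)

Execution result:
name | year
Kate Brown | 3
Grace Garcia | 2
Jack Garcia | 1
David Jones | 3
Bob Miller | 3
Rose Martinez | 4
Eve Martinez | 2
Ivy Smith | 3
Rose Williams | 2
Leo Davis | 3
Frank Miller | 2
Frank Wilson | 1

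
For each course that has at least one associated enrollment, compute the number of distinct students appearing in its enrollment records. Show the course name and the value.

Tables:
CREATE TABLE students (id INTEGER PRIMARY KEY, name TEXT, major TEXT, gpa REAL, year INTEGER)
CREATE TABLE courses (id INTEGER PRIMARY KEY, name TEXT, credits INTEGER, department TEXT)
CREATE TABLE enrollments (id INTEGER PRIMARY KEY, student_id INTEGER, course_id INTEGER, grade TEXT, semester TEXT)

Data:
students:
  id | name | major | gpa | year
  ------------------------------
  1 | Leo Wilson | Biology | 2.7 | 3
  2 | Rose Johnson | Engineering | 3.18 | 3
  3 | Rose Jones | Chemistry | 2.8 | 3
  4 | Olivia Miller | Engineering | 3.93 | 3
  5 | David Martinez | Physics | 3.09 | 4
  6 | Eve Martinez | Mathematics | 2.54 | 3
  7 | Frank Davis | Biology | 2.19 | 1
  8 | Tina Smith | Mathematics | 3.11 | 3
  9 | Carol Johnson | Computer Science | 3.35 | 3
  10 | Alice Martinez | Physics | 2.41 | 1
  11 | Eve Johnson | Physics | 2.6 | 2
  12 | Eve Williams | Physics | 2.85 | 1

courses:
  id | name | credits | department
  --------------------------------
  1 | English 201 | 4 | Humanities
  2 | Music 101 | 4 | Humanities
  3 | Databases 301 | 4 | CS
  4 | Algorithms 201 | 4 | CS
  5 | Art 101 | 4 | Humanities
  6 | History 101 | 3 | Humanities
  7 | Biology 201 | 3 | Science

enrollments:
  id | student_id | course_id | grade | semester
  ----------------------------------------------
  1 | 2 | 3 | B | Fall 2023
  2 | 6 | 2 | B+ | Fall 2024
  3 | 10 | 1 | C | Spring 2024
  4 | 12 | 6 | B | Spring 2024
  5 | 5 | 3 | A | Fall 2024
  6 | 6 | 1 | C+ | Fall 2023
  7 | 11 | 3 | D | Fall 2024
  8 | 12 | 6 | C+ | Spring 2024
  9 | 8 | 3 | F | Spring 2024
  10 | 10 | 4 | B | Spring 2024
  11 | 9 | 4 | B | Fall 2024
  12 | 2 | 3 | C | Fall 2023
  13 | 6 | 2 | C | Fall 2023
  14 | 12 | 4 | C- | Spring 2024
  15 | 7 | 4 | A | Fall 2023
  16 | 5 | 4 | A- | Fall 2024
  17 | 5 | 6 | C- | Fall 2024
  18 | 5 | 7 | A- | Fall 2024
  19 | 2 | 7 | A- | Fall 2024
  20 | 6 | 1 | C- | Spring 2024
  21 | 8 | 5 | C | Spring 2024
SELECT p.name, COUNT(DISTINCT c.student_id) AS distinct_student_count FROM enrollments c JOIN courses p ON c.course_id = p.id GROUP BY p.id, p.name

Execution result:
name | distinct_student_count
English 201 | 2
Music 101 | 1
Databases 301 | 4
Algorithms 201 | 5
Art 101 | 1
History 101 | 2
Biology 201 | 2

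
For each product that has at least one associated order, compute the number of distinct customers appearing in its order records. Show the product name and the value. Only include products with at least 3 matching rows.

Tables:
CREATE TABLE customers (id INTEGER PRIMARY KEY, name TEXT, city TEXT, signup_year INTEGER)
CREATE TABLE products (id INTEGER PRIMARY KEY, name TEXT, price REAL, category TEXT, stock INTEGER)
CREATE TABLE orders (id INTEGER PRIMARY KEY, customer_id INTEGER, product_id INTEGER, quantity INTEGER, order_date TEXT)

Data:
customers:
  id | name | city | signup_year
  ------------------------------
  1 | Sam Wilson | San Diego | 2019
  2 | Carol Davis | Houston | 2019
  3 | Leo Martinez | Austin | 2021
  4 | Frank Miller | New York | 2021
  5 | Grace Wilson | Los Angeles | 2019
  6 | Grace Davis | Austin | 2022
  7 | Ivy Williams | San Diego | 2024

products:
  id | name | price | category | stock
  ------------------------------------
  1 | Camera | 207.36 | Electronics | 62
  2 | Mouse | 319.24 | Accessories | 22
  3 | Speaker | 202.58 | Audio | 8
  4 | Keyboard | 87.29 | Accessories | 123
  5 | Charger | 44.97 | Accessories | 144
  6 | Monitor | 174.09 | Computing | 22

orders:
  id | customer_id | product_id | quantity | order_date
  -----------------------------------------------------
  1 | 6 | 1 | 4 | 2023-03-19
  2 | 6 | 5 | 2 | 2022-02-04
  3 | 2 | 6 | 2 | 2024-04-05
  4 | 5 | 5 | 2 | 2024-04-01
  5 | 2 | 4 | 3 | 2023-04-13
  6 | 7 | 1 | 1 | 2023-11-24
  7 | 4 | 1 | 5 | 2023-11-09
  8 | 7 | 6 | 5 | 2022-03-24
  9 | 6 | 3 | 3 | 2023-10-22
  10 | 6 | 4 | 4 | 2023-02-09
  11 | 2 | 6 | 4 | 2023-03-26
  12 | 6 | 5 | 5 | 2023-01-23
SELECT p.name, COUNT(DISTINCT c.customer_id) AS distinct_customer_count FROM orders c JOIN products p ON c.product_id = p.id GROUP BY p.id, p.name HAVING COUNT(*) >= 3

Execution result:
name | distinct_customer_count
Camera | 3
Charger | 2
Monitor | 2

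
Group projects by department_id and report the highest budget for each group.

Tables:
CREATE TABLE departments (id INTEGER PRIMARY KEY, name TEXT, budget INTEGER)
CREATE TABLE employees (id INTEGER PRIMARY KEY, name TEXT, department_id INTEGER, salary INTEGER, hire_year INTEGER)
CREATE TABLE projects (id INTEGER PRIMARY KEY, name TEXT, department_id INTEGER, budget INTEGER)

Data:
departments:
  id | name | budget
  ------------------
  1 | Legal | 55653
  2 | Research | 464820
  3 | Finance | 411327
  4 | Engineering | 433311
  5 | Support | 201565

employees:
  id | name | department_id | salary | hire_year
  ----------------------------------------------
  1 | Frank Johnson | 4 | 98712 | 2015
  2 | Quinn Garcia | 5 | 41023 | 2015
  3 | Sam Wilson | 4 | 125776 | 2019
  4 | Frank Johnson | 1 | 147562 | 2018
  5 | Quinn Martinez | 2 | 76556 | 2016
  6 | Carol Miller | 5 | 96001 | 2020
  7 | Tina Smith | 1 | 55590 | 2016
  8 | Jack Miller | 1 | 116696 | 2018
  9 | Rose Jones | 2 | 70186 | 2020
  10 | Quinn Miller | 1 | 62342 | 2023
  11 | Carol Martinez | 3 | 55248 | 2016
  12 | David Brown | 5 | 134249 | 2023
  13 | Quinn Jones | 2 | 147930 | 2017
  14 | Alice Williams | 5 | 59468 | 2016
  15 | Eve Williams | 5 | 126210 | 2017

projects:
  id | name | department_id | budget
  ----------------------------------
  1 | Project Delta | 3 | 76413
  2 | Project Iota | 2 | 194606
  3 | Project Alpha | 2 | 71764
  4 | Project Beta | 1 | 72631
SELECT department_id, MAX(budget) AS max_budget FROM projects GROUP BY department_id

Execution result:
department_id | max_budget
1 | 72631
2 | 194606
3 | 76413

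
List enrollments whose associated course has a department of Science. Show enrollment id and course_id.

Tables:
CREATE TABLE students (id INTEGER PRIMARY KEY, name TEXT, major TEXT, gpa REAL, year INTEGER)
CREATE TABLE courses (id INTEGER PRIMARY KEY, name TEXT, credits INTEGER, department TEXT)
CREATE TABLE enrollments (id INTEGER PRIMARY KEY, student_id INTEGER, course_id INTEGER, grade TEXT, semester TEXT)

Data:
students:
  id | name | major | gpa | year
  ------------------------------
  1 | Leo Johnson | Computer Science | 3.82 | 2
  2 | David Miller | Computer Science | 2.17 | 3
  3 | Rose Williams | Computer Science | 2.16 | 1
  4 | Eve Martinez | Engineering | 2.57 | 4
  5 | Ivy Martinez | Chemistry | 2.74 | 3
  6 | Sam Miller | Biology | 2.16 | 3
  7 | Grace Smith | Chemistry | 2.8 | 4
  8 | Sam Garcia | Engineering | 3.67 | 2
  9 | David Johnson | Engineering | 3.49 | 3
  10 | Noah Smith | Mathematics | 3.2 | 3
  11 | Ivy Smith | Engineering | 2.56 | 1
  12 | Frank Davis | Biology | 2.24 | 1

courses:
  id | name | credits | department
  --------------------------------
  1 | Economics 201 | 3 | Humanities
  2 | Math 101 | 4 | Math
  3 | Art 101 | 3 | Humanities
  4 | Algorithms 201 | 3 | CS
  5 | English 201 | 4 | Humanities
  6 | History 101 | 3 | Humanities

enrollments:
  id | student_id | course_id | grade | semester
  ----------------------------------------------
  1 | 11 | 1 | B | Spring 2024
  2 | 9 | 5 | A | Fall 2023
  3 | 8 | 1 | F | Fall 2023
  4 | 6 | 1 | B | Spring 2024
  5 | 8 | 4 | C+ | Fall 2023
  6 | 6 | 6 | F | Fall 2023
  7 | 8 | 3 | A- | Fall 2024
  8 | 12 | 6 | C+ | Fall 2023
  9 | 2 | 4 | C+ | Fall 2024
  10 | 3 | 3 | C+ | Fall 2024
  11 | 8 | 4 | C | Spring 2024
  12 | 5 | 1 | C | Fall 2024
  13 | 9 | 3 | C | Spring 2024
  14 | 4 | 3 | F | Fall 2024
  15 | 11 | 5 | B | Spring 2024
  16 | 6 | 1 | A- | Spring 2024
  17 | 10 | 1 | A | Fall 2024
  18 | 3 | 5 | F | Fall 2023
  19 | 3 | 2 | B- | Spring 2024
SELECT id, course_id FROM enrollments WHERE course_id IN (SELECT id FROM courses WHERE department = 'Science')

Execution result:
(no rows)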